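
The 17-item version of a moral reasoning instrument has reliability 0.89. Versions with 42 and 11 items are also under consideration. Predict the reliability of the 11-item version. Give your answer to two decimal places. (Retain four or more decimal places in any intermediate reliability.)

The 42-item form is not needed; work directly from the 17-item form with n = 11/17 = 0.6471.
r_{11} = n·r / (1 + (n − 1)·r) = 0.5759 / 0.6859 ≈ 0.8396

0.84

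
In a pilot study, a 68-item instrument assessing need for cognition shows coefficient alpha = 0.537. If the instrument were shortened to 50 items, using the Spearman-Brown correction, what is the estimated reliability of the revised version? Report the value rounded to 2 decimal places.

0.46

The new length is 50/68 = 0.7353 times the old.
Spearman-Brown: r_new = n·r / (1 + (n − 1)·r)
r_new = 0.7353·0.537 / [1 + (0.7353 − 1)·0.537]
r_new = 0.3949 / 0.8579 ≈ 0.4603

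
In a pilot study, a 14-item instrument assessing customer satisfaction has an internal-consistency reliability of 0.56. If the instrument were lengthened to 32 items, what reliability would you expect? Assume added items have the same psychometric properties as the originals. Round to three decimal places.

Length ratio n = 32/14 = 2.2857
Apply the Spearman-Brown prophecy formula, r' = nr / [1 + (n − 1)r]:
r_new = (2.2857 × 0.56) / (1 + (2.2857 − 1) × 0.56)
r_new = 1.2800 / 1.7200 ≈ 0.7442

0.744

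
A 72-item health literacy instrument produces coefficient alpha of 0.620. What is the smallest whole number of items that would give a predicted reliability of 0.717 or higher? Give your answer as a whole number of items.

Rearranging the Spearman-Brown formula for n,
n = r*(1 − r) / [ r (1 − r*) ]
n = 0.717 × (1 − 0.620) / [ 0.620 × (1 − 0.717) ]
n = 0.272460 / 0.175460 ≈ 1.5528
Items needed = n × 72 = 1.5528 × 72 ≈ 111.80 → round up to 112

112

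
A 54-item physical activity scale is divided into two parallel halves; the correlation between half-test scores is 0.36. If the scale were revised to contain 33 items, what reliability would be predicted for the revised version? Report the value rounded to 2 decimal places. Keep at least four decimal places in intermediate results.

First correct the split-half correlation to full-test reliability: r_full = 2 × 0.36 / (1 + 0.36) ≈ 0.5294
Length factor from 54 to 33 items: n = 33/54 = 0.6111
r_new = n·r_full / (1 + (n − 1)·r_full) = 0.3235 / 0.7941 ≈ 0.4074

0.41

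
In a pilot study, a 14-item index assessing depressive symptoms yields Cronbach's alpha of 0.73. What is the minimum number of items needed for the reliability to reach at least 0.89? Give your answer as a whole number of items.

Rearranging the Spearman-Brown formula for n,
n = r*(1 − r) / [ r (1 − r*) ]
n = [0.89 × 0.27] / [0.73 × 0.11]
  = 0.2403 / 0.0803 = 2.9925
2.9925 × 14 = 41.90 → 42 items

42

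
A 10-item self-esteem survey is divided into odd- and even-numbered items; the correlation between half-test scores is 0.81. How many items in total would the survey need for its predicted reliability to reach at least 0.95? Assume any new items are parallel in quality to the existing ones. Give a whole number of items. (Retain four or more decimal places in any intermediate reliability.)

23

r_full = 2(0.81)/(1 + 0.81) = 0.8950
Solve Spearman-Brown for n: n = 0.95(1 − 0.8950) / [0.8950(1 − 0.95)] = 2.2291
Items = 2.2291 × 10 ≈ 22.29 → 23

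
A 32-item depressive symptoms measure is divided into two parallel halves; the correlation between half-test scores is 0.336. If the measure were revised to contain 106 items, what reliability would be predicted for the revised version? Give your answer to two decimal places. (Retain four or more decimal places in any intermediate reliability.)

Full-test reliability from the split-half r: r_full = 2(0.336)/(1 + 0.336) = 0.5030
Length factor from 32 to 106 items: n = 106/32 = 3.3125
r_new = n·r_full / (1 + (n − 1)·r_full) = 1.6662 / 2.1632 ≈ 0.7702

0.77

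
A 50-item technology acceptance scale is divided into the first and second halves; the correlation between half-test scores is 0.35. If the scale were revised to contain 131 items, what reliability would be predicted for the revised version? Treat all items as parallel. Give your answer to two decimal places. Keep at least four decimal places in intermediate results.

0.74

First correct the split-half correlation to full-test reliability: r_full = 2 × 0.35 / (1 + 0.35) ≈ 0.5185
Then adjust to 131 items: n = 131/50 = 2.6200
r_new = n·r_full / (1 + (n − 1)·r_full) = 1.3585 / 1.8400 ≈ 0.7383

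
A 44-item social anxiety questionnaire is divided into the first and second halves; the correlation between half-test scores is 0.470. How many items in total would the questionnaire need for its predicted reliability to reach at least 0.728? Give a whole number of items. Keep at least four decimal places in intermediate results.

Corrected full-test reliability: r_full = 2 × 0.470 / (1 + 0.470) ≈ 0.6395
n = r_tgt(1 − r_full) / [r_full(1 − r_tgt)] = 0.728 × 0.3605 / (0.6395 × 0.272) ≈ 1.5088
Required items = 1.5088 × 44 = 66.39, so 67 items.

67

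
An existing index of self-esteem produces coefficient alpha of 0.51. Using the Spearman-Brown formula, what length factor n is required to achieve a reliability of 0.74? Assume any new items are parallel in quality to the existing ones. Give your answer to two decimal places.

Rearranging the Spearman-Brown formula for n,
n = r*(1 − r) / [ r (1 − r*) ]
n = [0.74 × 0.49] / [0.51 × 0.26]
n = 0.3626 / 0.1326 ≈ 2.7345

2.73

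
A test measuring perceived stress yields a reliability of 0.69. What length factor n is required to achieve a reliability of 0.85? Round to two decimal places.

Invert Spearman-Brown to solve for n:
n = r_target (1 − r_old) / [ r_old (1 − r_target) ]
n = 0.85(1 − 0.69) / [0.69(1 − 0.85)]
n = 0.2635 / 0.1035 ≈ 2.5459

2.55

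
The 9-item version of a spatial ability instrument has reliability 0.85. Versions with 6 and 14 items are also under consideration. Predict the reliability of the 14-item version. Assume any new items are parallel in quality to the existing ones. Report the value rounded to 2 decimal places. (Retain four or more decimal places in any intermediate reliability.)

0.90

The 6-item form is not needed; work directly from the 9-item form with n = 14/9 = 1.5556.
r_{14} = n·r / (1 + (n − 1)·r) = 1.3223 / 1.4723 ≈ 0.8981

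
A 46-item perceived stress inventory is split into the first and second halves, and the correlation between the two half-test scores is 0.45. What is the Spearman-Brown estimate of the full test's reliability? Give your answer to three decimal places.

0.621

The full test is twice the length of either half (n = 2).
r_full = 2(0.45) / (1 + 0.45)
       = 0.9000 / 1.4500 = 0.6207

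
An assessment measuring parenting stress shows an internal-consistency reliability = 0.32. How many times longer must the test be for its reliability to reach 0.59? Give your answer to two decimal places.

Invert Spearman-Brown to solve for n:
n = r_target (1 − r_old) / [ r_old (1 − r_target) ]
n = 0.59(1 − 0.32) / [0.32(1 − 0.59)]
  = 0.4012 / 0.1312 = 3.0579

3.06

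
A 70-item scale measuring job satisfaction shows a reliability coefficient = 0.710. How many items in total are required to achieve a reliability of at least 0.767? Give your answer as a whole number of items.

n = [0.767 × 0.290] / [0.710 × 0.233]
  = 0.222430 / 0.165430 = 1.3446
Items needed = n × 70 = 1.3446 × 70 ≈ 94.12 → round up to 95

95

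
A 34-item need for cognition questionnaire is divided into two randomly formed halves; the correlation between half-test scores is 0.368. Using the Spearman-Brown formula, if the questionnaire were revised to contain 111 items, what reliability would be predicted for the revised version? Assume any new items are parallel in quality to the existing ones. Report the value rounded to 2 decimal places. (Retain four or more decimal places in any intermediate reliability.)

Full-test reliability from the split-half r: r_full = 2(0.368)/(1 + 0.368) = 0.5380
Length factor from 34 to 111 items: n = 111/34 = 3.2647
r_new = n·r_full / (1 + (n − 1)·r_full) = 1.7564 / 2.2184 ≈ 0.7917

0.79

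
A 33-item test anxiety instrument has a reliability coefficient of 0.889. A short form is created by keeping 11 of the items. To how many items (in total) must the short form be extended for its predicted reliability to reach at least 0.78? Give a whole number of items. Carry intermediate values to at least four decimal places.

First, r for the 11-item form: n = 11/33 = 0.3333, so r_11 = 0.3333·0.889/(1 + (0.3333 − 1)·0.889) = 0.7275
Length factor from the short form to reach 0.78: n' = 0.78(1 − 0.7275) / [0.7275(1 − 0.78)] ≈ 1.3280
Items = 1.3280 × 11 ≈ 14.61 → 15

15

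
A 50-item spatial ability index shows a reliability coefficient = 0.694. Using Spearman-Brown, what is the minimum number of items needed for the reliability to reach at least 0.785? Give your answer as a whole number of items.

81

Spearman-Brown solved for the length factor n:
n = r*(1 − r) / [ r (1 − r*) ]
n = 0.785(1 − 0.694) / [0.694(1 − 0.785)]
  = 0.240210 / 0.149210 = 1.6099
1.6099 × 50 = 80.50 → 81 items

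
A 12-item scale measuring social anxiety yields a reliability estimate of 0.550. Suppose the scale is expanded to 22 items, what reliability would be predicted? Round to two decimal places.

0.69

n = 22/12 = 1.8333
Spearman-Brown: r_new = n·r / (1 + (n − 1)·r)
r_new = 1.8333·0.550 / [1 + (1.8333 − 1)·0.550]
     = 1.0083 / 1.4583 = 0.6914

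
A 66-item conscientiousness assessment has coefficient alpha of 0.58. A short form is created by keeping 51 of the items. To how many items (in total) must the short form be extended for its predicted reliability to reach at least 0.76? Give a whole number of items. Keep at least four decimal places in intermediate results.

Short-form reliability: n = 51/66 = 0.7727; r_51 = n·r/(1+(n−1)r) ≈ 0.5162
Then solve for n' with r_old = 0.5162, r_target = 0.76: n' = 0.76(1 − 0.5162)/[0.5162(1 − 0.76)] = 2.9679
Items = 2.9679 × 51 ≈ 151.36 → 152

152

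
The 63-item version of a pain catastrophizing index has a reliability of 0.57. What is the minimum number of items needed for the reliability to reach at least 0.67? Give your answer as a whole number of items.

97

Spearman-Brown solved for the length factor n:
n = r_target (1 − r_old) / [ r_old (1 − r_target) ]
n = 0.67 × (1 − 0.57) / [ 0.57 × (1 − 0.67) ]
n = 0.2881 / 0.1881 ≈ 1.5316
1.5316 × 63 = 96.49 → 97 items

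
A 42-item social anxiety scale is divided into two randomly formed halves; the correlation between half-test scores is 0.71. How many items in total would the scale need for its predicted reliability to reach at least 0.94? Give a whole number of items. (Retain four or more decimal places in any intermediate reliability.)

135

r_full = 2(0.71)/(1 + 0.71) = 0.8304
Solve Spearman-Brown for n: n = 0.94(1 − 0.8304) / [0.8304(1 − 0.94)] = 3.1997
Required items = 3.1997 × 42 = 134.39, so 135 items.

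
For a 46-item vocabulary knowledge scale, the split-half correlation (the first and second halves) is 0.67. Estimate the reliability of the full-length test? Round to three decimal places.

0.802

r_full = 2r_hh / (1 + r_hh) = 2 × 0.67 / (1 + 0.67)
       = 1.3400 / 1.6700 = 0.8024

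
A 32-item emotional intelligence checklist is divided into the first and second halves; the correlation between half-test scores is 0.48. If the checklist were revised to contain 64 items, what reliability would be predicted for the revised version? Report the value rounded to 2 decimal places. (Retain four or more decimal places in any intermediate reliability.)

0.79

Spearman-Brown correction (n = 2): r_full = 2·0.48/(1 + 0.48) = 0.6486
Then adjust to 64 items: n = 64/32 = 2.0000
r_new = n·r_full / (1 + (n − 1)·r_full) = 1.2972 / 1.6486 ≈ 0.7868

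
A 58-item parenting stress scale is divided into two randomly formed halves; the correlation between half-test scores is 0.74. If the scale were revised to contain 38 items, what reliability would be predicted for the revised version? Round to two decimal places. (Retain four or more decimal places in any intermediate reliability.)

0.79

Spearman-Brown correction (n = 2): r_full = 2·0.74/(1 + 0.74) = 0.8506
Length factor from 58 to 38 items: n = 38/58 = 0.6552
r_new = n·r_full / (1 + (n − 1)·r_full) = 0.5573 / 0.7067 ≈ 0.7886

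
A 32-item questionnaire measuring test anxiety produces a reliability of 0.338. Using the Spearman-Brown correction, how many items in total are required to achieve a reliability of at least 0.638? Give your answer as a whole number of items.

n = [0.638 × 0.662] / [0.338 × 0.362]
n = 0.422356 / 0.122356 ≈ 3.4519
Items needed = n × 32 = 3.4519 × 32 ≈ 110.46 → round up to 111

111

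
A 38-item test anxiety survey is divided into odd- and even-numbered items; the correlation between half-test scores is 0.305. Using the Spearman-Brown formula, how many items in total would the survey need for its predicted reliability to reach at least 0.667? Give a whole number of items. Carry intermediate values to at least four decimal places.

87

r_full = 2(0.305)/(1 + 0.305) = 0.4674
Solve Spearman-Brown for n: n = 0.667(1 − 0.4674) / [0.4674(1 − 0.667)] = 2.2824
Required items = 2.2824 × 38 = 86.73, so 87 items.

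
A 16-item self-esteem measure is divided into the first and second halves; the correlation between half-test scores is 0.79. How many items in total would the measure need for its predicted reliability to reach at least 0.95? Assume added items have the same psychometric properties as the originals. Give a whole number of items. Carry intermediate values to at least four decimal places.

r_full = 2(0.79)/(1 + 0.79) = 0.8827
Solve Spearman-Brown for n: n = 0.95(1 − 0.8827) / [0.8827(1 − 0.95)] = 2.5249
Required items = 2.5249 × 16 = 40.40, so 41 items.

41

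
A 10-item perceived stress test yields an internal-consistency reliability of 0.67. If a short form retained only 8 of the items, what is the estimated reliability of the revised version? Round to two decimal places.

The new length is 8/10 = 0.8 times the old.
Spearman-Brown: r_new = n·r / (1 + (n − 1)·r)
r_new = 0.8·0.67 / [1 + (0.8 − 1)·0.67]
     = 0.5360 / 0.8660 = 0.6189

0.62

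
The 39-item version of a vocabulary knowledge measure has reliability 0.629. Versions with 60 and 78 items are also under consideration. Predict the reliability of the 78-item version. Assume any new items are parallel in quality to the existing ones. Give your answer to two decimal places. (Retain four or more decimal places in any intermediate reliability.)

0.77

The 60-item form is not needed; work directly from the 39-item form with n = 78/39 = 2.0000.
r_{78} = n·r / (1 + (n − 1)·r) = 1.2580 / 1.6290 ≈ 0.7723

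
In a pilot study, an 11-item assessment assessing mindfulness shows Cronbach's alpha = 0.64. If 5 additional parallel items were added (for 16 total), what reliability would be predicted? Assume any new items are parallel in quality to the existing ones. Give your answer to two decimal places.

n = 16/11 = 1.4545
r_new = 1.4545·0.64 / [1 + (1.4545 − 1)·0.64]
r_new = 0.9309 / 1.2909 ≈ 0.7211

0.72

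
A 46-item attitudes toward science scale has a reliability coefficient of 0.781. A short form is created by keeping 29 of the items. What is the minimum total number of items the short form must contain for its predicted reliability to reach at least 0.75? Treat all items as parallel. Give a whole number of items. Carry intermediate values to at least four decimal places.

Short-form reliability: n = 29/46 = 0.6304; r_29 = n·r/(1+(n−1)r) ≈ 0.6921
Length factor from the short form to reach 0.75: n' = 0.75(1 − 0.6921) / [0.6921(1 − 0.75)] ≈ 1.3346
Total items = 1.3346 × 29 = 38.70, rounded up to 39.

39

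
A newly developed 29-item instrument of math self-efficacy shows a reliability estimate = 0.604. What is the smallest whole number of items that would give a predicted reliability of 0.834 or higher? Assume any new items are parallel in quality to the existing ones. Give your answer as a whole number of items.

Invert Spearman-Brown to solve for n:
n = r_target (1 − r_old) / [ r_old (1 − r_target) ]
n = 0.834(1 − 0.604) / [0.604(1 − 0.834)]
n = 0.330264 / 0.100264 ≈ 3.2939
3.2939 × 29 = 95.52 → 96 items

96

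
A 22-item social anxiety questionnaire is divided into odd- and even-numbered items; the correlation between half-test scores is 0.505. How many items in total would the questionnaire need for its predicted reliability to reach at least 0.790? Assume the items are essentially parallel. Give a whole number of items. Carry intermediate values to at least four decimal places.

41

Corrected full-test reliability: r_full = 2 × 0.505 / (1 + 0.505) ≈ 0.6711
n = r_tgt(1 − r_full) / [r_full(1 − r_tgt)] = 0.790 × 0.3289 / (0.6711 × 0.210) ≈ 1.8437
Required items = 1.8437 × 22 = 40.56, so 41 items.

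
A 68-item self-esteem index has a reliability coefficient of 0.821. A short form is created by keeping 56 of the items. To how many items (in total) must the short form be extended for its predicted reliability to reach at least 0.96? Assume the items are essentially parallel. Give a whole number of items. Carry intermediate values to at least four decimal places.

First, r for the 56-item form: n = 56/68 = 0.8235, so r_56 = 0.8235·0.821/(1 + (0.8235 − 1)·0.821) = 0.7907
Length factor from the short form to reach 0.96: n' = 0.96(1 − 0.7907) / [0.7907(1 − 0.96)] ≈ 6.3529
Total items = 6.3529 × 56 = 355.76, rounded up to 356.

356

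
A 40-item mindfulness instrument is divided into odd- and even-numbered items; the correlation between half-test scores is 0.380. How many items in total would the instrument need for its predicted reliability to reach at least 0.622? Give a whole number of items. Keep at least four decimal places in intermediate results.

54

Corrected full-test reliability: r_full = 2 × 0.380 / (1 + 0.380) ≈ 0.5507
Solve Spearman-Brown for n: n = 0.622(1 − 0.5507) / [0.5507(1 − 0.622)] = 1.3425
Required items = 1.3425 × 40 = 53.70, so 54 items.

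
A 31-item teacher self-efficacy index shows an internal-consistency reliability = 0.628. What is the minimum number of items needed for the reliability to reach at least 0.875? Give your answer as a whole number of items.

129

Rearranging the Spearman-Brown formula for n,
n = r*(1 − r) / [ r (1 − r*) ]
n = [0.875 × 0.372] / [0.628 × 0.125]
n = 0.325500 / 0.078500 ≈ 4.1465
4.1465 × 31 = 128.54 → 129 items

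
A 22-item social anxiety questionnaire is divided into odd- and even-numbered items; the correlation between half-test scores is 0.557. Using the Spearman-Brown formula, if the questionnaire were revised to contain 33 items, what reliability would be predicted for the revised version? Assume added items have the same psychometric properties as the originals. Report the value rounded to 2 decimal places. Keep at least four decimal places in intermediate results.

0.79

First correct the split-half correlation to full-test reliability: r_full = 2 × 0.557 / (1 + 0.557) ≈ 0.7155
Length factor from 22 to 33 items: n = 33/22 = 1.5000
r_new = n·r_full / (1 + (n − 1)·r_full) = 1.0733 / 1.3578 ≈ 0.7905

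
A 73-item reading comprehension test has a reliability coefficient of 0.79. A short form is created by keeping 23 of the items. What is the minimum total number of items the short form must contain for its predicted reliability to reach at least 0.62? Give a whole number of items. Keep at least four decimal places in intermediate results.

32

First, r for the 23-item form: n = 23/73 = 0.3151, so r_23 = 0.3151·0.79/(1 + (0.3151 − 1)·0.79) = 0.5424
Then solve for n' with r_old = 0.5424, r_target = 0.62: n' = 0.62(1 − 0.5424)/[0.5424(1 − 0.62)] = 1.3765
Items = 1.3765 × 23 ≈ 31.66 → 32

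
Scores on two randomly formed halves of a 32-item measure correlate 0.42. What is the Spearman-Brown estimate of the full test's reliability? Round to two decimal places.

Each half is half the length of the full test, so the full test is n = 2 times a half.
r_full = 2(0.42) / (1 + 0.42)
r_full = 0.8400 / 1.4200 ≈ 0.5915

0.59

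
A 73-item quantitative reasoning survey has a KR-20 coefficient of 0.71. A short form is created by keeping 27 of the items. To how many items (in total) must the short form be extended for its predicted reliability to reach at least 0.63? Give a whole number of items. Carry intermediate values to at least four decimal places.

51

First, r for the 27-item form: n = 27/73 = 0.3699, so r_27 = 0.3699·0.71/(1 + (0.3699 − 1)·0.71) = 0.4752
Length factor from the short form to reach 0.63: n' = 0.63(1 − 0.4752) / [0.4752(1 − 0.63)] ≈ 1.8804
Total items = 1.8804 × 27 = 50.77, rounded up to 51.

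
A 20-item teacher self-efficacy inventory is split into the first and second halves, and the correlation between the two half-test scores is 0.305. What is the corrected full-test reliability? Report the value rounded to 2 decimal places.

Each half is half the length of the full test, so the full test is n = 2 times a half.
r_full = 2r_hh / (1 + r_hh) = 2 × 0.305 / (1 + 0.305)
       = 0.6100 / 1.3050 = 0.4674

0.47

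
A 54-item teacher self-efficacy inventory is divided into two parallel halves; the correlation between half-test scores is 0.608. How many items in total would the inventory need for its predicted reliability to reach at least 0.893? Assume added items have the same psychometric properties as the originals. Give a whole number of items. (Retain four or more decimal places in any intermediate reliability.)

146

r_full = 2(0.608)/(1 + 0.608) = 0.7562
n = r_tgt(1 − r_full) / [r_full(1 − r_tgt)] = 0.893 × 0.2438 / (0.7562 × 0.107) ≈ 2.6907
Required items = 2.6907 × 54 = 145.30, so 146 items.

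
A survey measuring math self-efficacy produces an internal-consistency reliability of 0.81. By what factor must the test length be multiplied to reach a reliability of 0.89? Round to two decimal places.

1.90

Rearranging the Spearman-Brown formula for n,
n = r*(1 − r) / [ r (1 − r*) ]
n = 0.89 × (1 − 0.81) / [ 0.81 × (1 − 0.89) ]
n = 0.1691 / 0.0891 ≈ 1.8979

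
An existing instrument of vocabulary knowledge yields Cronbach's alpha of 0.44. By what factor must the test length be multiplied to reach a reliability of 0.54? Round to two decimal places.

n = 0.54(1 − 0.44) / [0.44(1 − 0.54)]
  = 0.3024 / 0.2024 = 1.4941

1.49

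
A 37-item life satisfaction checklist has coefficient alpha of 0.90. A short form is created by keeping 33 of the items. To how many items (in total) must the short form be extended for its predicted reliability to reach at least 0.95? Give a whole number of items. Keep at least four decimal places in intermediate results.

First, r for the 33-item form: n = 33/37 = 0.8919, so r_33 = 0.8919·0.90/(1 + (0.8919 − 1)·0.90) = 0.8892
Then solve for n' with r_old = 0.8892, r_target = 0.95: n' = 0.95(1 − 0.8892)/[0.8892(1 − 0.95)] = 2.3675
Items = 2.3675 × 33 ≈ 78.13 → 79

79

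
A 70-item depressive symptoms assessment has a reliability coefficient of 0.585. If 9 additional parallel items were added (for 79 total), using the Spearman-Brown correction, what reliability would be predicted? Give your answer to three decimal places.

0.614

The new length is 79/70 = 1.1286 times the old.
Spearman-Brown: r_new = n·r / (1 + (n − 1)·r)
r_new = 1.1286·0.585 / [1 + (1.1286 − 1)·0.585]
     = 0.6602 / 1.0752 = 0.6140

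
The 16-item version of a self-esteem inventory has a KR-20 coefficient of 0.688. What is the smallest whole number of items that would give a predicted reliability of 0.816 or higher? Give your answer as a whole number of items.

33

Spearman-Brown solved for the length factor n:
n = r_target (1 − r_old) / [ r_old (1 − r_target) ]
n = 0.816(1 − 0.688) / [0.688(1 − 0.816)]
n = 0.254592 / 0.126592 ≈ 2.0111
2.0111 × 16 = 32.18 → 33 items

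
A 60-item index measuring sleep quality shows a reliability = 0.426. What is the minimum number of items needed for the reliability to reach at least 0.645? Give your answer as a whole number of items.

147

Spearman-Brown solved for the length factor n:
n = r*(1 − r) / [ r (1 − r*) ]
n = 0.645(1 − 0.426) / [0.426(1 − 0.645)]
n = 0.370230 / 0.151230 ≈ 2.4481
Items needed = n × 60 = 2.4481 × 60 ≈ 146.89 → round up to 147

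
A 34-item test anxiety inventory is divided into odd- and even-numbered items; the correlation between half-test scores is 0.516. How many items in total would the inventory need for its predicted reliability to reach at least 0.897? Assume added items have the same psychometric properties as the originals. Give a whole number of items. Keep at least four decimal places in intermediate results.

Corrected full-test reliability: r_full = 2 × 0.516 / (1 + 0.516) ≈ 0.6807
n = r_tgt(1 − r_full) / [r_full(1 − r_tgt)] = 0.897 × 0.3193 / (0.6807 × 0.103) ≈ 4.0851
Required items = 4.0851 × 34 = 138.89, so 139 items.

139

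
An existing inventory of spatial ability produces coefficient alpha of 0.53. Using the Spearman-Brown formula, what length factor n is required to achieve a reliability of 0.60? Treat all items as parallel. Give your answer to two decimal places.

n = 0.60(1 − 0.53) / [0.53(1 − 0.60)]
n = 0.2820 / 0.2120 ≈ 1.3302

1.33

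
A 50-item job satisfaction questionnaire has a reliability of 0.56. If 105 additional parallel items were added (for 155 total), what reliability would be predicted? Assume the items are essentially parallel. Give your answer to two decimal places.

Length ratio n = 155/50 = 3.1
r_new = (3.1 × 0.56) / (1 + (3.1 − 1) × 0.56)
r_new = 1.7360 / 2.1760 ≈ 0.7978

0.80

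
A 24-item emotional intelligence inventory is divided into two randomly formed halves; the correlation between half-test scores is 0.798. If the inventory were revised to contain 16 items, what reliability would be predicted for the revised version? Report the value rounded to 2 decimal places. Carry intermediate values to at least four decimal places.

0.84

Spearman-Brown correction (n = 2): r_full = 2·0.798/(1 + 0.798) = 0.8877
Length factor from 24 to 16 items: n = 16/24 = 0.6667
r_new = n·r_full / (1 + (n − 1)·r_full) = 0.5918 / 0.7041 ≈ 0.8405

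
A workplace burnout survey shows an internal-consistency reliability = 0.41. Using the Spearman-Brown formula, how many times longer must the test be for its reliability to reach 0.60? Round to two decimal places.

Rearranging the Spearman-Brown formula for n,
n = r*(1 − r) / [ r (1 − r*) ]
n = 0.60 × (1 − 0.41) / [ 0.41 × (1 − 0.60) ]
n = 0.3540 / 0.1640 ≈ 2.1585

2.16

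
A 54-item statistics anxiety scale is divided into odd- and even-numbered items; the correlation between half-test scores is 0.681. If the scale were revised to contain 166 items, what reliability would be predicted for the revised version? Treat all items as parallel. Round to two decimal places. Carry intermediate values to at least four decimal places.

0.93

Spearman-Brown correction (n = 2): r_full = 2·0.681/(1 + 0.681) = 0.8102
Then adjust to 166 items: n = 166/54 = 3.0741
r_new = n·r_full / (1 + (n − 1)·r_full) = 2.4906 / 2.6804 ≈ 0.9292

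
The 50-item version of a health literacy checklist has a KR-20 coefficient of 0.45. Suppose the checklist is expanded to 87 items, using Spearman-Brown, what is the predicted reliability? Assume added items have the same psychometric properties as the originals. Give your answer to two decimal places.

0.59

Length ratio n = 87/50 = 1.74
By Spearman-Brown, r_new = n r / (1 + (n − 1) r).
r_new = 1.74·0.45 / [1 + (1.74 − 1)·0.45]
r_new = 0.7830 / 1.3330 ≈ 0.5874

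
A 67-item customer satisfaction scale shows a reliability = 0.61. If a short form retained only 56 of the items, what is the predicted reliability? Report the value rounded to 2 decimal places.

The new length is 56/67 = 0.8358 times the old.
Spearman-Brown: r_new = n·r / (1 + (n − 1)·r)
r_new = 0.8358·0.61 / [1 + (0.8358 − 1)·0.61]
     = 0.5098 / 0.8998 = 0.5666

0.57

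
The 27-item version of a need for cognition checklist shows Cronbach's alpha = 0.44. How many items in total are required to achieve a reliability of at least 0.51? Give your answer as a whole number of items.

Spearman-Brown solved for the length factor n:
n = r_target (1 − r_old) / [ r_old (1 − r_target) ]
n = 0.51 × (1 − 0.44) / [ 0.44 × (1 − 0.51) ]
  = 0.2856 / 0.2156 = 1.3247
Items needed = n × 27 = 1.3247 × 27 ≈ 35.77 → round up to 36

36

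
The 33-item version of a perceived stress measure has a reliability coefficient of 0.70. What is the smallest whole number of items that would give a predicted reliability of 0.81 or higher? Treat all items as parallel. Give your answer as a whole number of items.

61

Rearranging the Spearman-Brown formula for n,
n = r_target (1 − r_old) / [ r_old (1 − r_target) ]
n = 0.81 × (1 − 0.70) / [ 0.70 × (1 − 0.81) ]
  = 0.2430 / 0.1330 = 1.8271
Items needed = n × 33 = 1.8271 × 33 ≈ 60.29 → round up to 61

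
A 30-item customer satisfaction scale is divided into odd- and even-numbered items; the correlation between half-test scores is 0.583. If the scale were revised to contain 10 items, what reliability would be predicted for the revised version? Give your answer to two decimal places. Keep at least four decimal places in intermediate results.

First correct the split-half correlation to full-test reliability: r_full = 2 × 0.583 / (1 + 0.583) ≈ 0.7366
Length factor from 30 to 10 items: n = 10/30 = 0.3333
r_new = n·r_full / (1 + (n − 1)·r_full) = 0.2455 / 0.5089 ≈ 0.4824

0.48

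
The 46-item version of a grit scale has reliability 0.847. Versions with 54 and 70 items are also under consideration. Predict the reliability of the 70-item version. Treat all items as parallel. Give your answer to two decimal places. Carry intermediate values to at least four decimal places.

Only the ratio of lengths matters: n = 70/46 = 1.5217
r_{70} = n·r / (1 + (n − 1)·r) = 1.2889 / 1.4419 ≈ 0.8939

0.89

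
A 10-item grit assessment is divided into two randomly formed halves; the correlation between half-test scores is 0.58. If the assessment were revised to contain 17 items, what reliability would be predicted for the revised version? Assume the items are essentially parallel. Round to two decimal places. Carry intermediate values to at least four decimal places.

Spearman-Brown correction (n = 2): r_full = 2·0.58/(1 + 0.58) = 0.7342
Length factor from 10 to 17 items: n = 17/10 = 1.7000
r_new = n·r_full / (1 + (n − 1)·r_full) = 1.2481 / 1.5139 ≈ 0.8244

0.82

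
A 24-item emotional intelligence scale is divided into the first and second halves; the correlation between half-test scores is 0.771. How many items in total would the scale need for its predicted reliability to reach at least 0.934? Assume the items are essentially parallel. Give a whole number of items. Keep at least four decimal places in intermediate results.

51

Corrected full-test reliability: r_full = 2 × 0.771 / (1 + 0.771) ≈ 0.8707
n = r_tgt(1 − r_full) / [r_full(1 − r_tgt)] = 0.934 × 0.1293 / (0.8707 × 0.066) ≈ 2.1015
Required items = 2.1015 × 24 = 50.44, so 51 items.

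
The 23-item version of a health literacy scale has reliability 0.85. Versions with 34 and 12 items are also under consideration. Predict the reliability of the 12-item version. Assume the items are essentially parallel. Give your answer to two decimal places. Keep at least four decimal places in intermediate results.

The 34-item form is not needed; work directly from the 23-item form with n = 12/23 = 0.5217.
r_{12} = n·r / (1 + (n − 1)·r) = 0.4434 / 0.5934 ≈ 0.7472

0.75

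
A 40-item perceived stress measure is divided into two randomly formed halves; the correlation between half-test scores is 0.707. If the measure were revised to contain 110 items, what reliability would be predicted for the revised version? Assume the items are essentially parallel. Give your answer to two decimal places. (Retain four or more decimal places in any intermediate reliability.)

First correct the split-half correlation to full-test reliability: r_full = 2 × 0.707 / (1 + 0.707) ≈ 0.8284
Length factor from 40 to 110 items: n = 110/40 = 2.7500
r_new = n·r_full / (1 + (n − 1)·r_full) = 2.2781 / 2.4497 ≈ 0.9300

0.93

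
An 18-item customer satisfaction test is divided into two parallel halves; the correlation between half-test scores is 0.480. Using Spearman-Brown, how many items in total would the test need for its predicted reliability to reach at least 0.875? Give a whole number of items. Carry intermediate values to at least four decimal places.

69

Corrected full-test reliability: r_full = 2 × 0.480 / (1 + 0.480) ≈ 0.6486
Solve Spearman-Brown for n: n = 0.875(1 − 0.6486) / [0.6486(1 − 0.875)] = 3.7925
Items = 3.7925 × 18 ≈ 68.27 → 69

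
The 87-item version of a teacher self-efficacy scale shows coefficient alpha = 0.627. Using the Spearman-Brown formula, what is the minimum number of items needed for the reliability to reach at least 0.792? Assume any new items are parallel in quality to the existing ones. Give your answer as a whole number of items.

n = [0.792 × 0.373] / [0.627 × 0.208]
  = 0.295416 / 0.130416 = 2.2652
2.2652 × 87 = 197.07 → 198 items

198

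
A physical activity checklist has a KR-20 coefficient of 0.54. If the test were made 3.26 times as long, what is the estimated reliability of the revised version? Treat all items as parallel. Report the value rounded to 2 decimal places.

0.79

Spearman-Brown: r_new = n·r / (1 + (n − 1)·r)
r_new = (3.26 × 0.54) / (1 + (3.26 − 1) × 0.54)
     = 1.7604 / 2.2204 = 0.7928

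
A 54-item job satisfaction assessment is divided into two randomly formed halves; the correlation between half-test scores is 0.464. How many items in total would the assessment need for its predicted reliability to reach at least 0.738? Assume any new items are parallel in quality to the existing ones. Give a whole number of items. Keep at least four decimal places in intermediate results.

88

r_full = 2(0.464)/(1 + 0.464) = 0.6339
n = r_tgt(1 − r_full) / [r_full(1 − r_tgt)] = 0.738 × 0.3661 / (0.6339 × 0.262) ≈ 1.6268
Items = 1.6268 × 54 ≈ 87.85 → 88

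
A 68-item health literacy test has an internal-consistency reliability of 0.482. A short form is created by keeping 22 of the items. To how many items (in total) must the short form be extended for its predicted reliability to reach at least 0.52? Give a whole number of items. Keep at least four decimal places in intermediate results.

80

Short-form reliability: n = 22/68 = 0.3235; r_22 = n·r/(1+(n−1)r) ≈ 0.2314
Then solve for n' with r_old = 0.2314, r_target = 0.52: n' = 0.52(1 − 0.2314)/[0.2314(1 − 0.52)] = 3.5983
Items = 3.5983 × 22 ≈ 79.16 → 80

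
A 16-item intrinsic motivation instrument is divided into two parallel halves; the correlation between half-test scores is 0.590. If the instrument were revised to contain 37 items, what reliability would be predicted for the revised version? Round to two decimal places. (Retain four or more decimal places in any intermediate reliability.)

Full-test reliability from the split-half r: r_full = 2(0.590)/(1 + 0.590) = 0.7421
Then adjust to 37 items: n = 37/16 = 2.3125
r_new = n·r_full / (1 + (n − 1)·r_full) = 1.7161 / 1.9740 ≈ 0.8694

0.87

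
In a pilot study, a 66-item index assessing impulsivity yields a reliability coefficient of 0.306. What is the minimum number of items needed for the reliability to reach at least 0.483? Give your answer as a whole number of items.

n = 0.483(1 − 0.306) / [0.306(1 − 0.483)]
n = 0.335202 / 0.158202 ≈ 2.1188
2.1188 × 66 = 139.84 → 140 items

140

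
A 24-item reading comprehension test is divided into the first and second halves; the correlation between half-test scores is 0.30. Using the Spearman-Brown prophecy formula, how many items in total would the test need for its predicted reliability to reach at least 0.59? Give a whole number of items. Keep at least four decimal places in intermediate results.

r_full = 2(0.30)/(1 + 0.30) = 0.4615
Solve Spearman-Brown for n: n = 0.59(1 − 0.4615) / [0.4615(1 − 0.59)] = 1.6791
Required items = 1.6791 × 24 = 40.30, so 41 items.

41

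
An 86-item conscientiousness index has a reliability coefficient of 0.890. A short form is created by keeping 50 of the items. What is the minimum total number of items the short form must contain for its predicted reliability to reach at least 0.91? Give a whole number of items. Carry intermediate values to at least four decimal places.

108

Short-form reliability: n = 50/86 = 0.5814; r_50 = n·r/(1+(n−1)r) ≈ 0.8247
Length factor from the short form to reach 0.91: n' = 0.91(1 − 0.8247) / [0.8247(1 − 0.91)] ≈ 2.1492
Items = 2.1492 × 50 ≈ 107.46 → 108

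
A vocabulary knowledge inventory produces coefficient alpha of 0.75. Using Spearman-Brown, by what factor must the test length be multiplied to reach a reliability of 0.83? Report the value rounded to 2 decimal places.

n = 0.83 × (1 − 0.75) / [ 0.75 × (1 − 0.83) ]
n = 0.2075 / 0.1275 ≈ 1.6275

1.63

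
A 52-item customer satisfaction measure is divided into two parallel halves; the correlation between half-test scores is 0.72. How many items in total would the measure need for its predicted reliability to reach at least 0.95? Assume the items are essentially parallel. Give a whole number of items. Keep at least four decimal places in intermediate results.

193

Corrected full-test reliability: r_full = 2 × 0.72 / (1 + 0.72) ≈ 0.8372
Solve Spearman-Brown for n: n = 0.95(1 − 0.8372) / [0.8372(1 − 0.95)] = 3.6947
Items = 3.6947 × 52 ≈ 192.12 → 193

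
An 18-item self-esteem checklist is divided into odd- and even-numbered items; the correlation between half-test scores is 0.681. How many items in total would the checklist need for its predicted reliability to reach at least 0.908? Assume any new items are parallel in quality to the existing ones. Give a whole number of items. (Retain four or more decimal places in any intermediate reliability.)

r_full = 2(0.681)/(1 + 0.681) = 0.8102
Solve Spearman-Brown for n: n = 0.908(1 − 0.8102) / [0.8102(1 − 0.908)] = 2.3121
Items = 2.3121 × 18 ≈ 41.62 → 42

42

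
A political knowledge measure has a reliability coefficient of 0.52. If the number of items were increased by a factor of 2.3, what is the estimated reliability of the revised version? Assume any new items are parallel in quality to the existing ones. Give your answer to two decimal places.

By Spearman-Brown, r_new = n r / (1 + (n − 1) r).
r_new = (2.3 × 0.52) / (1 + (2.3 − 1) × 0.52)
r_new = 1.1960 / 1.6760 ≈ 0.7136

0.71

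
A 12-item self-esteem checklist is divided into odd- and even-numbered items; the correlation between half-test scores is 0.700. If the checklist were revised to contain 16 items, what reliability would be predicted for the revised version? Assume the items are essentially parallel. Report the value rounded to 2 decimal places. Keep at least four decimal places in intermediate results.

0.86

Spearman-Brown correction (n = 2): r_full = 2·0.700/(1 + 0.700) = 0.8235
Length factor from 12 to 16 items: n = 16/12 = 1.3333
r_new = n·r_full / (1 + (n − 1)·r_full) = 1.0980 / 1.2745 ≈ 0.8615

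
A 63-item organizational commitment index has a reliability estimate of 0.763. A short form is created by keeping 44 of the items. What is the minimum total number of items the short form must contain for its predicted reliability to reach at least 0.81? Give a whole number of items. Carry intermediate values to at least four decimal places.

First, r for the 44-item form: n = 44/63 = 0.6984, so r_44 = 0.6984·0.763/(1 + (0.6984 − 1)·0.763) = 0.6922
Then solve for n' with r_old = 0.6922, r_target = 0.81: n' = 0.81(1 − 0.6922)/[0.6922(1 − 0.81)] = 1.8957
Total items = 1.8957 × 44 = 83.41, rounded up to 84.

84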